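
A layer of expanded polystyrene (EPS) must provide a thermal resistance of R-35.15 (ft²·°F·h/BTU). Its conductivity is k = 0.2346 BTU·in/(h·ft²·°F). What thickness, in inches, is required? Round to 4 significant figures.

8.246 in

L = R × k = 35.15 × 0.2346 = 8.2462 in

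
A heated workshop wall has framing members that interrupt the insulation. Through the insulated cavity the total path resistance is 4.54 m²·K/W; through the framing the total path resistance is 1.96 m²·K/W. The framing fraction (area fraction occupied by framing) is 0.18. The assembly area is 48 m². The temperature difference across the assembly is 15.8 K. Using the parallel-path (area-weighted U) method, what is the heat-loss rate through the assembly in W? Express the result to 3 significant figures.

U_eff = 0.82/4.54 + 0.18/1.96 = 0.1806 + 0.09184 = 0.2725
R_eff = 1/U_eff = 3.67 m²·K/W
Q = 48 × 15.8 / 3.67 = 206.6 W

207 W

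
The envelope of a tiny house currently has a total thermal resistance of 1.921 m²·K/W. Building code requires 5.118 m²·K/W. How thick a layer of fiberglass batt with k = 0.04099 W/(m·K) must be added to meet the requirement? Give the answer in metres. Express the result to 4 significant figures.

0.1310 m

ΔR = 5.118 − 1.921 = 3.197 m²·K/W
L = ΔR × k = 3.197 × 0.04099 = 0.13105 m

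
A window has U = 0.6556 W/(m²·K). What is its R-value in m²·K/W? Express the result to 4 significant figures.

R = 1/U = 1/0.6556 = 1.5253

1.525 m²·K/W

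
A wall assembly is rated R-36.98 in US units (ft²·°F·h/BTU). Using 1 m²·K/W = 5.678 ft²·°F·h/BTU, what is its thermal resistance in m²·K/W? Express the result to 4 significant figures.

R_SI = 36.98/5.678 = 6.5129

6.513 m²·K/W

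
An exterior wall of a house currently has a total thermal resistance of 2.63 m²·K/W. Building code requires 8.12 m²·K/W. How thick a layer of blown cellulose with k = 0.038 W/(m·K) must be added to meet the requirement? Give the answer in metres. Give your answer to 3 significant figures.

ΔR = 8.12 − 2.63 = 5.49 m²·K/W
L = ΔR × k = 5.49 × 0.038 = 0.2086 m

0.209 m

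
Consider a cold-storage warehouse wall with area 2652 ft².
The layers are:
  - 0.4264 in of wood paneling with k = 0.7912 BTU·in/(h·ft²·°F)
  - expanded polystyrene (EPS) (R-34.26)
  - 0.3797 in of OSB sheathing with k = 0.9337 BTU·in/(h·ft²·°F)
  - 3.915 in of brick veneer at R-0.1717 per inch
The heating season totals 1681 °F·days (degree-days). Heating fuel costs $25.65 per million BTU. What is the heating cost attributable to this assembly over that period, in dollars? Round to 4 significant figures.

76.49 dollars

0.4264/0.7912 = 0.53893
0.3797/0.9337 = 0.40666
3.915 × 0.1717 = 0.67221
R_total = 0.53893 + 34.26 + 0.40666 + 0.67221 = 35.878 ft²·°F·h/BTU
E = A × HDD × 24 / R = 2652 × 1681 × 24 / 35.878 = 2982100 BTU
Cost = 2982100/10⁶ × 25.65 = $76.492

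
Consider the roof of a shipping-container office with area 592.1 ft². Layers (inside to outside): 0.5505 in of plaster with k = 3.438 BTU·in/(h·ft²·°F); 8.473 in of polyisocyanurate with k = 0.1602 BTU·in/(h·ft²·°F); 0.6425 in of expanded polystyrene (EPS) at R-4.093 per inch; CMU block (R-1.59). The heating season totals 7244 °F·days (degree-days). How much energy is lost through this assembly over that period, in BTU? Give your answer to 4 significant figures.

0.5505/3.438 = 0.16012
8.473/0.1602 = 52.89
0.6425 × 4.093 = 2.6298
R_total = 0.16012 + 52.89 + 2.6298 + 1.59 = 57.27 ft²·°F·h/BTU
E = A × HDD × 24 / R = 592.1 × 7244 × 24 / 57.27 = 1797500 BTU

1797000 BTU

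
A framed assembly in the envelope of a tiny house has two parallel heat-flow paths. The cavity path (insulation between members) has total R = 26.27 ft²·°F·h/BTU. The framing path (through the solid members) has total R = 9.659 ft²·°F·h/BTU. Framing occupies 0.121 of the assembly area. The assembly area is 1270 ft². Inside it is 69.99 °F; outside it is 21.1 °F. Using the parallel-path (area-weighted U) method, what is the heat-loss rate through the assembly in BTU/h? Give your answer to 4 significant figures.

U_eff = 0.879/26.27 + 0.121/9.659 = 0.03346 + 0.012527 = 0.045987
R_eff = 1/U_eff = 21.745 ft²·°F·h/BTU
Q = 1270 × (69.99 − 21.1) / 21.745 = 2855.4 BTU/h

2855 BTU/h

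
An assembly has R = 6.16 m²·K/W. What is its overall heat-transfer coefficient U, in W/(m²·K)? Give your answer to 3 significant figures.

0.162 W/(m²·K)

U = 1/R = 1/6.16 = 0.1623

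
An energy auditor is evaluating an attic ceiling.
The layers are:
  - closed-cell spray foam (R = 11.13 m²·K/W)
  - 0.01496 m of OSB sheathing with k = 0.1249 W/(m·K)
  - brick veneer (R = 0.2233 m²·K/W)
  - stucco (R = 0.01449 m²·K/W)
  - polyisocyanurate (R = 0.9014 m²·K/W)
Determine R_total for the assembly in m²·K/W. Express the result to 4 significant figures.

0.01496/0.1249 = 0.11978
R_total = 11.13 + 0.11978 + 0.2233 + 0.01449 + 0.9014 = 12.389 m²·K/W

12.39 m²·K/W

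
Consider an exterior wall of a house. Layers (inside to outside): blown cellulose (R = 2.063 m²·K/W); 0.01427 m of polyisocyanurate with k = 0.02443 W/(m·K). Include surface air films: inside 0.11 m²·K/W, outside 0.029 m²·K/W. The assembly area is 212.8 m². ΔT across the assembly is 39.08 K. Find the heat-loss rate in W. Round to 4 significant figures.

0.01427/0.02443 = 0.58412
R_total = 0.11 + 2.063 + 0.58412 + 0.029 = 2.7861 m²·K/W
Q = A·ΔT/R = 212.8 × 39.08 / 2.7861 = 2984.9 W

2985 W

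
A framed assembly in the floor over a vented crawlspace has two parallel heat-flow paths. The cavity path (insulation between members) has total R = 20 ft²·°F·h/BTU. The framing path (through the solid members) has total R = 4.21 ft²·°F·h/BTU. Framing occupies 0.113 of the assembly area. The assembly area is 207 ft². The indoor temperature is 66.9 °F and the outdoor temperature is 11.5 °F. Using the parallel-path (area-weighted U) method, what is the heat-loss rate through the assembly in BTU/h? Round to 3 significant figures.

U_eff = 0.887/20 + 0.113/4.21 = 0.04435 + 0.02684 = 0.07119
R_eff = 1/U_eff = 14.05 ft²·°F·h/BTU
Q = 207 × (66.9 − 11.5) / 14.05 = 816.4 BTU/h

816 BTU/h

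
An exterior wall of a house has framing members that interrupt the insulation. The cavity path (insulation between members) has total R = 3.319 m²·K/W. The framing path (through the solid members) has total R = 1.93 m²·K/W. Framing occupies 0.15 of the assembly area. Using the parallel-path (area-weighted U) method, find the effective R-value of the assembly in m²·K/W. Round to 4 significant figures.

2.996 m²·K/W

U_eff = 0.85/3.319 + 0.15/1.93 = 0.2561 + 0.07772 = 0.33382
R_eff = 1/U_eff = 2.9956 m²·K/W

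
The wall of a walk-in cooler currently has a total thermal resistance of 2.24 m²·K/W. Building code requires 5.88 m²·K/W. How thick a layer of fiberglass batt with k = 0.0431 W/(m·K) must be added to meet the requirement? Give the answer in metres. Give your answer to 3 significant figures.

0.157 m

ΔR = 5.88 − 2.24 = 3.64 m²·K/W
L = ΔR × k = 3.64 × 0.0431 = 0.1569 m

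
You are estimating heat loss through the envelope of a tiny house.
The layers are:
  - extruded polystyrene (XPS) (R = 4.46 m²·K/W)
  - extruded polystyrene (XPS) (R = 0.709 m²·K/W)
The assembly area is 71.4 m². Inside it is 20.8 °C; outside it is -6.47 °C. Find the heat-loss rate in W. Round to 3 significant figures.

R_total = 4.46 + 0.709 = 5.169 m²·K/W
Q = A·ΔT/R = 71.4 × (20.8 − (-6.47)) / 5.169 = 376.7 W

377 W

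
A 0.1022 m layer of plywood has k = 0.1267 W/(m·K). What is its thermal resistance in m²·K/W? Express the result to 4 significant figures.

0.8066 m²·K/W

R = L/k = 0.1022/0.1267 = 0.80663 m²·K/W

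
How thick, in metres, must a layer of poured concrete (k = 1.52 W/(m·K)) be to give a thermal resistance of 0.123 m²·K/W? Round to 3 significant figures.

L = R·k = 0.123 × 1.52 = 0.187 m

0.187 m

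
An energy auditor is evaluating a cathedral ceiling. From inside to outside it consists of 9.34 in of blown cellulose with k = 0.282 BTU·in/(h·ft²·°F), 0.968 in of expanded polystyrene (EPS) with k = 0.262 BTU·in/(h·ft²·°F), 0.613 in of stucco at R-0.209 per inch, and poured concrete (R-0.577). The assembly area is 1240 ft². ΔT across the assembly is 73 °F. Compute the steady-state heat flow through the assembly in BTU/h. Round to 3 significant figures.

9.34/0.282 = 33.12
0.968/0.262 = 3.695
0.613 × 0.209 = 0.1281
R_total = 33.12 + 3.695 + 0.1281 + 0.577 = 37.52 ft²·°F·h/BTU
Q = A·ΔT/R = 1240 × 73 / 37.52 = 2413 BTU/h

2410 BTU/h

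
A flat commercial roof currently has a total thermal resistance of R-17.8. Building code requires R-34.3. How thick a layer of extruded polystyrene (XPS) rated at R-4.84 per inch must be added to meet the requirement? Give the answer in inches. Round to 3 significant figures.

ΔR = 34.3 − 17.8 = 16.5 ft²·°F·h/BTU
L = ΔR / (R/in) = 16.5/4.84 = 3.409 in

3.41 in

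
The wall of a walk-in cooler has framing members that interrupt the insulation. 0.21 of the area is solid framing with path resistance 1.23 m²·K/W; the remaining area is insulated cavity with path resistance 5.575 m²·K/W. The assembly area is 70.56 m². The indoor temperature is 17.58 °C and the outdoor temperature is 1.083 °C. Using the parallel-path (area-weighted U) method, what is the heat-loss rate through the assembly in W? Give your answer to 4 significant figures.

363.7 W

U_eff = 0.79/5.575 + 0.21/1.23 = 0.1417 + 0.17073 = 0.31244
R_eff = 1/U_eff = 3.2007 m²·K/W
Q = 70.56 × (17.58 − 1.083) / 3.2007 = 363.68 W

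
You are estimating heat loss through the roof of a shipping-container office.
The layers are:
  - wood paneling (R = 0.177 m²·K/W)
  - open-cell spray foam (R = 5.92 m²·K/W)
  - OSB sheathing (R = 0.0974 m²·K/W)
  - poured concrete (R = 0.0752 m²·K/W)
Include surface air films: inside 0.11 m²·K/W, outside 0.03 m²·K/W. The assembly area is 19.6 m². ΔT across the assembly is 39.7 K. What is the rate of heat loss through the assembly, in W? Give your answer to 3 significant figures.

R_total = 0.11 + 0.177 + 5.92 + 0.0974 + 0.0752 + 0.03 = 6.41 m²·K/W
Q = A·ΔT/R = 19.6 × 39.7 / 6.41 = 121.4 W

121 W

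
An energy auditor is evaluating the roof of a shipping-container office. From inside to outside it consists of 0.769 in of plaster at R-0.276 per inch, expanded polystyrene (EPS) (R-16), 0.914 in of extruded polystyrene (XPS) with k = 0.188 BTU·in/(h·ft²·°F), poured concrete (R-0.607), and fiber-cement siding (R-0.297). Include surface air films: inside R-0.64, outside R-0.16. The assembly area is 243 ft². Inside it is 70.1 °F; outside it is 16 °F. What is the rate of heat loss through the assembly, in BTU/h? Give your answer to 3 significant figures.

577 BTU/h

0.769 × 0.276 = 0.2122
0.914/0.188 = 4.862
R_total = 0.64 + 0.2122 + 16 + 4.862 + 0.607 + 0.297 + 0.16 = 22.78 ft²·°F·h/BTU
Q = A·ΔT/R = 243 × (70.1 − 16) / 22.78 = 577.2 BTU/h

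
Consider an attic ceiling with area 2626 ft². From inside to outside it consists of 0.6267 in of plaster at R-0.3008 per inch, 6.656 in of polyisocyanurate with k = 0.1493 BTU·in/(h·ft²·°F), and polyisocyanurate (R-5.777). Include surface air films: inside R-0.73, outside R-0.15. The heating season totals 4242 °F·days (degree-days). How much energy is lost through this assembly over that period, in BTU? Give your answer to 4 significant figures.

0.6267 × 0.3008 = 0.18851
6.656/0.1493 = 44.581
R_total = 0.73 + 0.18851 + 44.581 + 5.777 + 0.15 = 51.427 ft²·°F·h/BTU
E = A × HDD × 24 / R = 2626 × 4242 × 24 / 51.427 = 5198600 BTU

5199000 BTU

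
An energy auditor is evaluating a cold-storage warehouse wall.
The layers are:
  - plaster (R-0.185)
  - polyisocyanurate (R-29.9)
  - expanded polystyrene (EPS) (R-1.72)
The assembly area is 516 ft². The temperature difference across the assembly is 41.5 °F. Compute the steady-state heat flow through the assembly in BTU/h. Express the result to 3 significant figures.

R_total = 0.185 + 29.9 + 1.72 = 31.8 ft²·°F·h/BTU
Q = A·ΔT/R = 516 × 41.5 / 31.8 = 673.3 BTU/h

673 BTU/h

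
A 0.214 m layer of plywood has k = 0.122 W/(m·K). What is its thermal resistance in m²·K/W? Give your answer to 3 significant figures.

R = L/k = 0.214/0.122 = 1.754 m²·K/W

1.75 m²·K/W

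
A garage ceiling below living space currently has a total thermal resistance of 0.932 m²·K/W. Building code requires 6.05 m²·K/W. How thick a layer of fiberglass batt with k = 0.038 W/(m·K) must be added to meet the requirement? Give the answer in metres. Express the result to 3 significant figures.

0.194 m

ΔR = 6.05 − 0.932 = 5.118 m²·K/W
L = ΔR × k = 5.118 × 0.038 = 0.1945 m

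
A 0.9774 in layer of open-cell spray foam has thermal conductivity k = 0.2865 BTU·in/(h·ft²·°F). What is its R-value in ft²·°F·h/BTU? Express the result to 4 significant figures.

3.412 ft²·°F·h/BTU

R = L/k = 0.9774/0.2865 = 3.4115 ft²·°F·h/BTU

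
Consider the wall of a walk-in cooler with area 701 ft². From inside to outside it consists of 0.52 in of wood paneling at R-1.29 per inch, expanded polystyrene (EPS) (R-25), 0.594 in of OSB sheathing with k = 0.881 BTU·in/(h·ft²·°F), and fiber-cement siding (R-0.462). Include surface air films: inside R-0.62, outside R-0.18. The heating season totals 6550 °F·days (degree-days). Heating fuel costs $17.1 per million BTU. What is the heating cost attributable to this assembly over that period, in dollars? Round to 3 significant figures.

0.52 × 1.29 = 0.6708
0.594/0.881 = 0.6742
R_total = 0.62 + 0.6708 + 25 + 0.6742 + 0.462 + 0.18 = 27.61 ft²·°F·h/BTU
E = A × HDD × 24 / R = 701 × 6550 × 24 / 27.61 = 3992000 BTU
Cost = 3992000/10⁶ × 17.1 = $68.26

68.3 dollars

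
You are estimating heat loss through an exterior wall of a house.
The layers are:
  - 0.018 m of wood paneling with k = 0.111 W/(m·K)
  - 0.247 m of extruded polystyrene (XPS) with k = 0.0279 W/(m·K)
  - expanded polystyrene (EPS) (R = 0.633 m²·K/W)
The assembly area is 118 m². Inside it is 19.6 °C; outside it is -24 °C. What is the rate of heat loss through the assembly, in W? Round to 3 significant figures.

0.018/0.111 = 0.1622
0.247/0.0279 = 8.853
R_total = 0.1622 + 8.853 + 0.633 = 9.648 m²·K/W
Q = A·ΔT/R = 118 × (19.6 − (-24)) / 9.648 = 533.2 W

533 W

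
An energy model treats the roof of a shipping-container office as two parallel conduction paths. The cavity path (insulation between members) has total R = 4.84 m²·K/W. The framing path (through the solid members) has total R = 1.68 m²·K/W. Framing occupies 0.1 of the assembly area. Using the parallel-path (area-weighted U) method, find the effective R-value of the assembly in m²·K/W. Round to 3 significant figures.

U_eff = 0.9/4.84 + 0.1/1.68 = 0.186 + 0.05952 = 0.2455
R_eff = 1/U_eff = 4.074 m²·K/W

4.07 m²·K/W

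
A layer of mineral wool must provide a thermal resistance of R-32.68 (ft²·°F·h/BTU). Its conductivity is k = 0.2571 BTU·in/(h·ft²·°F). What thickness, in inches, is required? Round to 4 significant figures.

8.402 in

L = R × k = 32.68 × 0.2571 = 8.402 in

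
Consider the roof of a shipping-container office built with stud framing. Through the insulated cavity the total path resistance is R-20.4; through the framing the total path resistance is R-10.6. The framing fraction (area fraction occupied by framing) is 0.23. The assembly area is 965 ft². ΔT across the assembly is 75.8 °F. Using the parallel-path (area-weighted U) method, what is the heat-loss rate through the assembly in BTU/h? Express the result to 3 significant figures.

4350 BTU/h

U_eff = 0.77/20.4 + 0.23/10.6 = 0.03775 + 0.0217 = 0.05944
R_eff = 1/U_eff = 16.82 ft²·°F·h/BTU
Q = 965 × 75.8 / 16.82 = 4348 BTU/h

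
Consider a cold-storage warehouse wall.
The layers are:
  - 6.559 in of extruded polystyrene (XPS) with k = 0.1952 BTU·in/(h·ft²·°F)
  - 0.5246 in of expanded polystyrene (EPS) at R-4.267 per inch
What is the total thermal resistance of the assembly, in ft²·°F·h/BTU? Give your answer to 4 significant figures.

35.84 ft²·°F·h/BTU

6.559/0.1952 = 33.601
0.5246 × 4.267 = 2.2385
R_total = 33.601 + 2.2385 = 35.84 ft²·°F·h/BTU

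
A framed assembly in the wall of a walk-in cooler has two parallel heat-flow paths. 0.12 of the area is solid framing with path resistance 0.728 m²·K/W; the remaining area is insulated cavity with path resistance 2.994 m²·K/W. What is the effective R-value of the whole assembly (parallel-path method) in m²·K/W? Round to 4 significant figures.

2.180 m²·K/W

U_eff = 0.88/2.994 + 0.12/0.728 = 0.29392 + 0.16484 = 0.45876
R_eff = 1/U_eff = 2.1798 m²·K/W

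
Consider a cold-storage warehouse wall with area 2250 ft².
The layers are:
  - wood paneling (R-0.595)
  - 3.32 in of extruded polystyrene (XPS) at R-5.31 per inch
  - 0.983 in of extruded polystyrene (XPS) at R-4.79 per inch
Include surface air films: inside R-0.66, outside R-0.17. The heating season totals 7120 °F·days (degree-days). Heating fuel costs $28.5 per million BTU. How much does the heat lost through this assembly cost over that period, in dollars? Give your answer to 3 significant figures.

461 dollars

3.32 × 5.31 = 17.63
0.983 × 4.79 = 4.709
R_total = 0.66 + 0.595 + 17.63 + 4.709 + 0.17 = 23.76 ft²·°F·h/BTU
E = A × HDD × 24 / R = 2250 × 7120 × 24 / 23.76 = 16180000 BTU
Cost = 16180000/10⁶ × 28.5 = $461.1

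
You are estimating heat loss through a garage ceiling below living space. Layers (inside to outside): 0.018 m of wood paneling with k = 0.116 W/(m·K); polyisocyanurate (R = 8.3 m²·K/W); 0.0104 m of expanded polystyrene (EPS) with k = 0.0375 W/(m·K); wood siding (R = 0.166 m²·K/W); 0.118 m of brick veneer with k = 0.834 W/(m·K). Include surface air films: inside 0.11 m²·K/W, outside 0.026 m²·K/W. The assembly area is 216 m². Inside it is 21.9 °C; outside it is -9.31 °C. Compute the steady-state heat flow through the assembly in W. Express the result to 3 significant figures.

735 W

0.018/0.116 = 0.1552
0.0104/0.0375 = 0.2773
0.118/0.834 = 0.1415
R_total = 0.11 + 0.1552 + 8.3 + 0.2773 + 0.166 + 0.1415 + 0.026 = 9.176 m²·K/W
Q = A·ΔT/R = 216 × (21.9 − (-9.31)) / 9.176 = 734.7 W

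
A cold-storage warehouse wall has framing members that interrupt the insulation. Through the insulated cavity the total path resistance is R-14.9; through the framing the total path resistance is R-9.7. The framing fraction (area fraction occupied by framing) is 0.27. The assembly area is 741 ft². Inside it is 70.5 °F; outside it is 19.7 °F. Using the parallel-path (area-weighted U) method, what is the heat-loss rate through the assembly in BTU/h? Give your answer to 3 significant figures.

2890 BTU/h

U_eff = 0.73/14.9 + 0.27/9.7 = 0.04899 + 0.02784 = 0.07683
R_eff = 1/U_eff = 13.02 ft²·°F·h/BTU
Q = 741 × (70.5 − 19.7) / 13.02 = 2892 BTU/h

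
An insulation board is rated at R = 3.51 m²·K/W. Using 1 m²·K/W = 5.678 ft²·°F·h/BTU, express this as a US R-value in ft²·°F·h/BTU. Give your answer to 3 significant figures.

19.9 ft²·°F·h/BTU

R_US = 3.51 × 5.678 = 19.93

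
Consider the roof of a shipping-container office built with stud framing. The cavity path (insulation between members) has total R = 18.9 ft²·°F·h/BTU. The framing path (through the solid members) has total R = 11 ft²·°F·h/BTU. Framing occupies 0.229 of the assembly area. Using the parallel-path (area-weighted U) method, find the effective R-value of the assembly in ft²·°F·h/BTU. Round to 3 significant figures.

U_eff = 0.771/18.9 + 0.229/11 = 0.04079 + 0.02082 = 0.06161
R_eff = 1/U_eff = 16.23 ft²·°F·h/BTU

16.2 ft²·°F·h/BTU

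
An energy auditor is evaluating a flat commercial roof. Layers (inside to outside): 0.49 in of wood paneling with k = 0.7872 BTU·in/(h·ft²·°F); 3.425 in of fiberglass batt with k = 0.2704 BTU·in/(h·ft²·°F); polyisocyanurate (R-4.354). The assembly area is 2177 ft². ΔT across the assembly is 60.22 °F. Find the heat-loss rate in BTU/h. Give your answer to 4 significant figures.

7431 BTU/h

0.49/0.7872 = 0.62246
3.425/0.2704 = 12.666
R_total = 0.62246 + 12.666 + 4.354 = 17.643 ft²·°F·h/BTU
Q = A·ΔT/R = 2177 × 60.22 / 17.643 = 7430.7 BTU/h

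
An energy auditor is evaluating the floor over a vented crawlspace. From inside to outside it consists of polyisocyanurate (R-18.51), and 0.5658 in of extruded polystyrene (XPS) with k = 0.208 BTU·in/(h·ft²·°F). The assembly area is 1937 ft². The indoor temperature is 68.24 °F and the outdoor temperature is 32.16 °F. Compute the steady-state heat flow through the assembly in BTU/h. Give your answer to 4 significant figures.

0.5658/0.208 = 2.7202
R_total = 18.51 + 2.7202 = 21.23 ft²·°F·h/BTU
Q = A·ΔT/R = 1937 × (68.24 − 32.16) / 21.23 = 3291.9 BTU/h

3292 BTU/h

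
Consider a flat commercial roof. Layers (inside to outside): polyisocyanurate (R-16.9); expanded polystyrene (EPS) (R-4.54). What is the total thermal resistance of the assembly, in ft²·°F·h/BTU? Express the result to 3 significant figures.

R_total = 16.9 + 4.54 = 21.44 ft²·°F·h/BTU

21.4 ft²·°F·h/BTU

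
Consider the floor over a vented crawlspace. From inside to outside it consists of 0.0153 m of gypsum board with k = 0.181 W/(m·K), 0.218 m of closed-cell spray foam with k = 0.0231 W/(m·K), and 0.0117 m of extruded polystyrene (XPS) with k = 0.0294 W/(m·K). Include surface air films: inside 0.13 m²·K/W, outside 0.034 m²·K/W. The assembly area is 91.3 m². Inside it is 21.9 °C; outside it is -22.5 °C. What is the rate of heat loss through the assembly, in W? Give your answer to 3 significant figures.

0.0153/0.181 = 0.08453
0.218/0.0231 = 9.437
0.0117/0.0294 = 0.398
R_total = 0.13 + 0.08453 + 9.437 + 0.398 + 0.034 = 10.08 m²·K/W
Q = A·ΔT/R = 91.3 × (21.9 − (-22.5)) / 10.08 = 402 W

402 W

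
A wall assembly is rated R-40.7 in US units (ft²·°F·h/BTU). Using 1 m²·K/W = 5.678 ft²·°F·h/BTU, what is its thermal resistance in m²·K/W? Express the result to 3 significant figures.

7.17 m²·K/W

R_SI = 40.7/5.678 = 7.168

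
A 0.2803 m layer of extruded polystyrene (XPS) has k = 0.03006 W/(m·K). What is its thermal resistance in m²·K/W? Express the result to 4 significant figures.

R = L/k = 0.2803/0.03006 = 9.3247 m²·K/W

9.325 m²·K/W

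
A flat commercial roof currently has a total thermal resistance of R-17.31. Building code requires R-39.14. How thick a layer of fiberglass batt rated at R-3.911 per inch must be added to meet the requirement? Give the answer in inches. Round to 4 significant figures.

ΔR = 39.14 − 17.31 = 21.83 ft²·°F·h/BTU
L = ΔR / (R/in) = 21.83/3.911 = 5.5817 in

5.582 in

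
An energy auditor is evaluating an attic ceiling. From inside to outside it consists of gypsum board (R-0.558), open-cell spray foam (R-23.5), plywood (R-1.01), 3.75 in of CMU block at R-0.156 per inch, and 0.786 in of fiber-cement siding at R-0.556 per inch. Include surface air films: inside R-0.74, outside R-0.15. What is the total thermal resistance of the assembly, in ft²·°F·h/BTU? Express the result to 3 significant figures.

3.75 × 0.156 = 0.585
0.786 × 0.556 = 0.437
R_total = 0.74 + 0.558 + 23.5 + 1.01 + 0.585 + 0.437 + 0.15 = 26.98 ft²·°F·h/BTU

27.0 ft²·°F·h/BTU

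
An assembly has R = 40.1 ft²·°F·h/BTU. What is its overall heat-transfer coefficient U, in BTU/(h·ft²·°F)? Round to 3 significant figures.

U = 1/R = 1/40.1 = 0.02494

0.0249 BTU/(h·ft²·°F)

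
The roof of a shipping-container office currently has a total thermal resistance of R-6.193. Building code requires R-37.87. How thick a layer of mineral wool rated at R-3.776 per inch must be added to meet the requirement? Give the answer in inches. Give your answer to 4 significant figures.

8.389 in

ΔR = 37.87 − 6.193 = 31.677 ft²·°F·h/BTU
L = ΔR / (R/in) = 31.677/3.776 = 8.389 in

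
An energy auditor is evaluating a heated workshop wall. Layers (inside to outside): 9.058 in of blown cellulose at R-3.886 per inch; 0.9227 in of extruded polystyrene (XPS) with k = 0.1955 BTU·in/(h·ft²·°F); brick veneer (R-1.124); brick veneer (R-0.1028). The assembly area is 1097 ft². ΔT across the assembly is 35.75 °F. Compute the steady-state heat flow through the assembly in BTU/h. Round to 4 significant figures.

9.058 × 3.886 = 35.199
0.9227/0.1955 = 4.7197
R_total = 35.199 + 4.7197 + 1.124 + 0.1028 = 41.146 ft²·°F·h/BTU
Q = A·ΔT/R = 1097 × 35.75 / 41.146 = 953.14 BTU/h

953.1 BTU/h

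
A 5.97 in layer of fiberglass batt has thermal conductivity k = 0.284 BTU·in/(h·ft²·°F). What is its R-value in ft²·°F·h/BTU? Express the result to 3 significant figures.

21.0 ft²·°F·h/BTU

R = L/k = 5.97/0.284 = 21.02 ft²·°F·h/BTU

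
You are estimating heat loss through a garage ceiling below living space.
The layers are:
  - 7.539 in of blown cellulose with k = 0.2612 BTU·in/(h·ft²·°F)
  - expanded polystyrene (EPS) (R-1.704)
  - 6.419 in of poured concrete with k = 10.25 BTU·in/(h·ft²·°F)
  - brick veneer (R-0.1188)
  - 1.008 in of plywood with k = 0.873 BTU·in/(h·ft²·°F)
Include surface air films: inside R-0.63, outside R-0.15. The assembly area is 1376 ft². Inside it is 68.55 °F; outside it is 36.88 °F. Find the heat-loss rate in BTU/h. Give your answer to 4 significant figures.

1311 BTU/h

7.539/0.2612 = 28.863
6.419/10.25 = 0.62624
1.008/0.873 = 1.1546
R_total = 0.63 + 28.863 + 1.704 + 0.62624 + 0.1188 + 1.1546 + 0.15 = 33.247 ft²·°F·h/BTU
Q = A·ΔT/R = 1376 × (68.55 − 36.88) / 33.247 = 1310.7 BTU/h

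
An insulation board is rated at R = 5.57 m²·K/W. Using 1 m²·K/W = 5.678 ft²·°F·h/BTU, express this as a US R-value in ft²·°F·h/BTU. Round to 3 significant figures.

R_US = 5.57 × 5.678 = 31.63

31.6 ft²·°F·h/BTU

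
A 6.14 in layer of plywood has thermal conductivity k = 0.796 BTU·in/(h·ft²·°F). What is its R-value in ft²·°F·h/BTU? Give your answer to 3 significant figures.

R = L/k = 6.14/0.796 = 7.714 ft²·°F·h/BTU

7.71 ft²·°F·h/BTU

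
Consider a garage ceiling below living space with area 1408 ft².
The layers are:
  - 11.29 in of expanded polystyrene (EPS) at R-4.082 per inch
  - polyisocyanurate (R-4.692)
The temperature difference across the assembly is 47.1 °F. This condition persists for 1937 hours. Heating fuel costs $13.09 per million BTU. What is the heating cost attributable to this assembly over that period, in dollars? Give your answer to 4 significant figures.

11.29 × 4.082 = 46.086
R_total = 46.086 + 4.692 = 50.778 ft²·°F·h/BTU
Q = 1408 × 47.1 / 50.778 = 1306 BTU/h
E = 1306 × 1937 = 2529800 BTU
Cost = 2529800/10⁶ × 13.09 = $33.115

33.11 dollars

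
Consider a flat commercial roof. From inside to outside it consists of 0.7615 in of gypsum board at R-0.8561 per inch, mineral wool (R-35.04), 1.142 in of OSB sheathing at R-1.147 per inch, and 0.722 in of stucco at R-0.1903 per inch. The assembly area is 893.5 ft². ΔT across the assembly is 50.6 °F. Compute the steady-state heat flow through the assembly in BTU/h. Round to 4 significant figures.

1217 BTU/h

0.7615 × 0.8561 = 0.65192
1.142 × 1.147 = 1.3099
0.722 × 0.1903 = 0.1374
R_total = 0.65192 + 35.04 + 1.3099 + 0.1374 = 37.139 ft²·°F·h/BTU
Q = A·ΔT/R = 893.5 × 50.6 / 37.139 = 1217.3 BTU/h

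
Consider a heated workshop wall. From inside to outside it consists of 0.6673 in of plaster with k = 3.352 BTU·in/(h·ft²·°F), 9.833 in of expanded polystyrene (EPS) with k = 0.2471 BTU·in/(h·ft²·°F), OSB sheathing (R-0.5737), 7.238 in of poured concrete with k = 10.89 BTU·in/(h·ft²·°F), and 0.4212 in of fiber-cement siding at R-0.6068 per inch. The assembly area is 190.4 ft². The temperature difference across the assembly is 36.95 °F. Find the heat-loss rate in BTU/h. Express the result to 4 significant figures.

169.6 BTU/h

0.6673/3.352 = 0.19908
9.833/0.2471 = 39.794
7.238/10.89 = 0.66465
0.4212 × 0.6068 = 0.25558
R_total = 0.19908 + 39.794 + 0.5737 + 0.66465 + 0.25558 = 41.487 ft²·°F·h/BTU
Q = A·ΔT/R = 190.4 × 36.95 / 41.487 = 169.58 BTU/h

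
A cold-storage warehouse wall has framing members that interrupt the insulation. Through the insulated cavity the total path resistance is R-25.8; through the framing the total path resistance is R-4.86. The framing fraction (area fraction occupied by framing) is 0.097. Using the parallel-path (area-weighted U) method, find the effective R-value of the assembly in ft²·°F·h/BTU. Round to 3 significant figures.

18.2 ft²·°F·h/BTU

U_eff = 0.903/25.8 + 0.097/4.86 = 0.035 + 0.01996 = 0.05496
R_eff = 1/U_eff = 18.2 ft²·°F·h/BTU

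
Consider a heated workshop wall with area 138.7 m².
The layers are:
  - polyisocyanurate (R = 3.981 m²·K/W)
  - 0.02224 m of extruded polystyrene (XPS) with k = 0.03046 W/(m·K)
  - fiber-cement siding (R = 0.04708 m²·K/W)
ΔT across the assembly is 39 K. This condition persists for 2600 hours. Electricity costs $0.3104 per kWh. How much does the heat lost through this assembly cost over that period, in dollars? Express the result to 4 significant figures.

0.02224/0.03046 = 0.73014
R_total = 3.981 + 0.73014 + 0.04708 = 4.7582 m²·K/W
Q = 138.7 × 39 / 4.7582 = 1136.8 W
E = 1136.8 W × 2600 h / 1000 = 2955.8 kWh
Cost = 2955.8 × 0.3104 = $917.47

917.5 dollars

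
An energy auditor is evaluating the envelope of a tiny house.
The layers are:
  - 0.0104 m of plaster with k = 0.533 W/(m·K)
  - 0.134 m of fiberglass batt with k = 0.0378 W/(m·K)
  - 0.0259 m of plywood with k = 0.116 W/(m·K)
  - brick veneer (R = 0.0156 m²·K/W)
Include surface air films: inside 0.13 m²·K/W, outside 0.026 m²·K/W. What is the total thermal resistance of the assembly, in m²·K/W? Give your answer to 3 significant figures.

3.96 m²·K/W

0.0104/0.533 = 0.01951
0.134/0.0378 = 3.545
0.0259/0.116 = 0.2233
R_total = 0.13 + 0.01951 + 3.545 + 0.2233 + 0.0156 + 0.026 = 3.959 m²·K/W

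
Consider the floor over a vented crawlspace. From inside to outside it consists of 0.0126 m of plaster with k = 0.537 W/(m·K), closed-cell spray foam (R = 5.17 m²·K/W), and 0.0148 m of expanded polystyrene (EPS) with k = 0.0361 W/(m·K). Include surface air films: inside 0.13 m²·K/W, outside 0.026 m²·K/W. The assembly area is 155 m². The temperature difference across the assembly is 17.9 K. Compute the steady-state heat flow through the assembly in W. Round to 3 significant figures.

482 W

0.0126/0.537 = 0.02346
0.0148/0.0361 = 0.41
R_total = 0.13 + 0.02346 + 5.17 + 0.41 + 0.026 = 5.759 m²·K/W
Q = A·ΔT/R = 155 × 17.9 / 5.759 = 481.7 W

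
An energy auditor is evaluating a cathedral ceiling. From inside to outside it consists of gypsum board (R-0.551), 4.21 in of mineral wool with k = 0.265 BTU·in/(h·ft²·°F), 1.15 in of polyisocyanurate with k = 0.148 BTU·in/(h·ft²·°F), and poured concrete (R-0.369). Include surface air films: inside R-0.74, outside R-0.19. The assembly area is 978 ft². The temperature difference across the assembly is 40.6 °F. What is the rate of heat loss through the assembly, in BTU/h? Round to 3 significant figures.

4.21/0.265 = 15.89
1.15/0.148 = 7.77
R_total = 0.74 + 0.551 + 15.89 + 7.77 + 0.369 + 0.19 = 25.51 ft²·°F·h/BTU
Q = A·ΔT/R = 978 × 40.6 / 25.51 = 1557 BTU/h

1560 BTU/h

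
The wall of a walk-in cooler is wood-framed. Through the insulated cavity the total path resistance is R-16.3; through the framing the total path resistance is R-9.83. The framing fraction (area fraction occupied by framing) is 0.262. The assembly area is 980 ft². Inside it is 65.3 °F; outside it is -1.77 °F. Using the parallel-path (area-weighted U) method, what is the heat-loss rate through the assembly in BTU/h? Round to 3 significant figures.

U_eff = 0.738/16.3 + 0.262/9.83 = 0.04528 + 0.02665 = 0.07193
R_eff = 1/U_eff = 13.9 ft²·°F·h/BTU
Q = 980 × (65.3 − (-1.77)) / 13.9 = 4728 BTU/h

4730 BTU/h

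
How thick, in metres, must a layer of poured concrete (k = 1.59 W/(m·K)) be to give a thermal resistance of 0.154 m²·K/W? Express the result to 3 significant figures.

0.245 m

L = R·k = 0.154 × 1.59 = 0.2449 m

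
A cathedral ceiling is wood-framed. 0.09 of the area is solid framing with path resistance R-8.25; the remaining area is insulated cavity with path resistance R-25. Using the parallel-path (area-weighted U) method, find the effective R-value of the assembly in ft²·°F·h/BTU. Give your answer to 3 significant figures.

21.1 ft²·°F·h/BTU

U_eff = 0.91/25 + 0.09/8.25 = 0.0364 + 0.01091 = 0.04731
R_eff = 1/U_eff = 21.14 ft²·°F·h/BTU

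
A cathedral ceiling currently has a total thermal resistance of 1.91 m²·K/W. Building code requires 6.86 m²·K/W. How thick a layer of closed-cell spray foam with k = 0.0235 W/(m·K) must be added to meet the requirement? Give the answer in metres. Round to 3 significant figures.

ΔR = 6.86 − 1.91 = 4.95 m²·K/W
L = ΔR × k = 4.95 × 0.0235 = 0.1163 m

0.116 m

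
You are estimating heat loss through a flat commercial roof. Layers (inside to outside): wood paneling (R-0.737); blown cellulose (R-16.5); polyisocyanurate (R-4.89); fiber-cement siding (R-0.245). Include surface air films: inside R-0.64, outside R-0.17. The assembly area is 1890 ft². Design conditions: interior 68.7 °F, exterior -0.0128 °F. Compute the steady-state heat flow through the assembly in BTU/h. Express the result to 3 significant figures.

5600 BTU/h

R_total = 0.64 + 0.737 + 16.5 + 4.89 + 0.245 + 0.17 = 23.18 ft²·°F·h/BTU
Q = A·ΔT/R = 1890 × (68.7 − (-0.0128)) / 23.18 = 5602 BTU/h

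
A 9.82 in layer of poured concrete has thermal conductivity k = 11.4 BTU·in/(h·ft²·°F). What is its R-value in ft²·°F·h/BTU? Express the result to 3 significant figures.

R = L/k = 9.82/11.4 = 0.8614 ft²·°F·h/BTU

0.861 ft²·°F·h/BTU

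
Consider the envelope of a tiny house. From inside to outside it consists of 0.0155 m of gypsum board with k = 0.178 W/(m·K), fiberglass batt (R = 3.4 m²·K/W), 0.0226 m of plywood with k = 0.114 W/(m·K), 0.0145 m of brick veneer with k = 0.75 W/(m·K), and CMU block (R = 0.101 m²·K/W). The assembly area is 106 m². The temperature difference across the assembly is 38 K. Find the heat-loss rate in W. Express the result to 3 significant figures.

1060 W

0.0155/0.178 = 0.08708
0.0226/0.114 = 0.1982
0.0145/0.75 = 0.01933
R_total = 0.08708 + 3.4 + 0.1982 + 0.01933 + 0.101 = 3.806 m²·K/W
Q = A·ΔT/R = 106 × 38 / 3.806 = 1058 W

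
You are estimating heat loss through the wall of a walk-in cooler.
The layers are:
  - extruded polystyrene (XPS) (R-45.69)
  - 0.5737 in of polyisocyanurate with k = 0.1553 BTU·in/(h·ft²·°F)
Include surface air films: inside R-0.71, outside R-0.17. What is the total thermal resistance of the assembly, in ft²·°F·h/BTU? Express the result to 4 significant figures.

50.26 ft²·°F·h/BTU

0.5737/0.1553 = 3.6941
R_total = 0.71 + 45.69 + 3.6941 + 0.17 = 50.264 ft²·°F·h/BTU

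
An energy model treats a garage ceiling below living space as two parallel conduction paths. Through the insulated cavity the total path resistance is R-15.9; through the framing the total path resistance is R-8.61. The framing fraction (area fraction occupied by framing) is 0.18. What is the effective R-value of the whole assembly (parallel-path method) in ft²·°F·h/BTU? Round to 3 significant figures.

U_eff = 0.82/15.9 + 0.18/8.61 = 0.05157 + 0.02091 = 0.07248
R_eff = 1/U_eff = 13.8 ft²·°F·h/BTU

13.8 ft²·°F·h/BTU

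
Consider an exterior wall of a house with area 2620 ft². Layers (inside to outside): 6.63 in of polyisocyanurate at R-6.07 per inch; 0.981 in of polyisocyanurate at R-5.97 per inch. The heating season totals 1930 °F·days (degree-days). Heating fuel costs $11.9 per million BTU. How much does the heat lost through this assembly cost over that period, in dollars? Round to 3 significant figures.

6.63 × 6.07 = 40.24
0.981 × 5.97 = 5.857
R_total = 40.24 + 5.857 = 46.1 ft²·°F·h/BTU
E = A × HDD × 24 / R = 2620 × 1930 × 24 / 46.1 = 2632000 BTU
Cost = 2632000/10⁶ × 11.9 = $31.33

31.3 dollars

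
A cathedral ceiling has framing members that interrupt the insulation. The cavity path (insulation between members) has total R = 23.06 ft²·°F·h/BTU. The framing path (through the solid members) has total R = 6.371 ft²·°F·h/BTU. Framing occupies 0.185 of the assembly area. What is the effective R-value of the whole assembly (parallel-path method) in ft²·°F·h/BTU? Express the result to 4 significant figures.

15.53 ft²·°F·h/BTU

U_eff = 0.815/23.06 + 0.185/6.371 = 0.035343 + 0.029038 = 0.06438
R_eff = 1/U_eff = 15.533 ft²·°F·h/BTU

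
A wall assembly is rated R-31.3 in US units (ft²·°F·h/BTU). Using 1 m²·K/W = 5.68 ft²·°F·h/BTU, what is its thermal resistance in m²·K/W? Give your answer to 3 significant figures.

5.51 m²·K/W

R_SI = 31.3/5.68 = 5.511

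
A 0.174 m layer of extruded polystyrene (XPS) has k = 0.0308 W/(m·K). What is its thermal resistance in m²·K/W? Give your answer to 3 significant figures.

R = L/k = 0.174/0.0308 = 5.649 m²·K/W

5.65 m²·K/W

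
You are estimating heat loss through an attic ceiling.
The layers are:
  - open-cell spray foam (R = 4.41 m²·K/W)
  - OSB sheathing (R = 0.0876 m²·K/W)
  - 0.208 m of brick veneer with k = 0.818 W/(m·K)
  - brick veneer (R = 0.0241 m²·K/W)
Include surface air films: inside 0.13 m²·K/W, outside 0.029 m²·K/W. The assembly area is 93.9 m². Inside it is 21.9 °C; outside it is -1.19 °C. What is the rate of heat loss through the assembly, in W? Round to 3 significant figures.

0.208/0.818 = 0.2543
R_total = 0.13 + 4.41 + 0.0876 + 0.2543 + 0.0241 + 0.029 = 4.935 m²·K/W
Q = A·ΔT/R = 93.9 × (21.9 − (-1.19)) / 4.935 = 439.3 W

439 W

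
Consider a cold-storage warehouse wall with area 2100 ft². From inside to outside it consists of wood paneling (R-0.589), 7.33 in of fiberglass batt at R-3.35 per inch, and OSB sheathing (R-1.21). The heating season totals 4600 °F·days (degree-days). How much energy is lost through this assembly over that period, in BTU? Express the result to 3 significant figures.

8800000 BTU

7.33 × 3.35 = 24.56
R_total = 0.589 + 24.56 + 1.21 = 26.35 ft²·°F·h/BTU
E = A × HDD × 24 / R = 2100 × 4600 × 24 / 26.35 = 8797000 BTU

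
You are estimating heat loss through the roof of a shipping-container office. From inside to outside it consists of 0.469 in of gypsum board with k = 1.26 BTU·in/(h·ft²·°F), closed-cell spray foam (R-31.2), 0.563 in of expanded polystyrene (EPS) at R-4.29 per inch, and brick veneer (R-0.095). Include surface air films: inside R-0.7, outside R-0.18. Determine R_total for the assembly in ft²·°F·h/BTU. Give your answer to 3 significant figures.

0.469/1.26 = 0.3722
0.563 × 4.29 = 2.415
R_total = 0.7 + 0.3722 + 31.2 + 2.415 + 0.095 + 0.18 = 34.96 ft²·°F·h/BTU

35.0 ft²·°F·h/BTU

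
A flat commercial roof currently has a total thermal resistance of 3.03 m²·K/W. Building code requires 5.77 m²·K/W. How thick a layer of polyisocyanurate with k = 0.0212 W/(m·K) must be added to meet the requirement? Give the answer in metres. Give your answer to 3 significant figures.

0.0581 m

ΔR = 5.77 − 3.03 = 2.74 m²·K/W
L = ΔR × k = 2.74 × 0.0212 = 0.05809 m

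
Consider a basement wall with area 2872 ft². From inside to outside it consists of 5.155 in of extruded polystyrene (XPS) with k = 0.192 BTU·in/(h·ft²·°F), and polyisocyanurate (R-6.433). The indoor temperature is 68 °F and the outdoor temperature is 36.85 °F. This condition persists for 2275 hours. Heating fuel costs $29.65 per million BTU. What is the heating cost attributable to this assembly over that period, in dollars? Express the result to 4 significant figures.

5.155/0.192 = 26.849
R_total = 26.849 + 6.433 = 33.282 ft²·°F·h/BTU
Q = 2872 × (68 − 36.85) / 33.282 = 2688 BTU/h
E = 2688 × 2275 = 6115300 BTU
Cost = 6115300/10⁶ × 29.65 = $181.32

181.3 dollars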